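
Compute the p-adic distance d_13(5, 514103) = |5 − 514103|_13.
d_13(5, 514103) = 1/28561

Step 1 — x − y = 5 − 514103 = -514098. Step 2 — v_13(-514098) = 4 (factor: -514098 = −(13^4 · 18); the sign does not affect v_p). Step 3 — |x − y|_13 = 13^{-4} = 1/28561.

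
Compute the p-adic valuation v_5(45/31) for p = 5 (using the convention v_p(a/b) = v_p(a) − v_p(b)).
v_5(45/31) = 1

Factor powers of 5 from the numerator and denominator of the reduced fraction: 45 = 5^1 · 9 and 31 = 5^0 · 31. Apply v_p(a/b) = v_p(a) − v_p(b): v_5(45/31) = 1 − 0 = 1.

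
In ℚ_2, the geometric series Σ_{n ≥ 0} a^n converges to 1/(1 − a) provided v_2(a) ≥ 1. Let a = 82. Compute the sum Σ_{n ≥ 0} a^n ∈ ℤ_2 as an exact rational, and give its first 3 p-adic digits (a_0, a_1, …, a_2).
Σ a^n = 1/(1 − a) = -1/81;  first 3 digits = (1, 1, 1)

v_2(a) = 1 ≥ 1, so the series converges in ℤ_2 to 1/(1 − a) = 1/(1 − 82) = -1/81. Expand this rational in ℤ_2: compute digits iteratively via d_i = x_i mod 2, x_{i+1} = (x_i − d_i)/2. The first 3 digits are (1, 1, 1).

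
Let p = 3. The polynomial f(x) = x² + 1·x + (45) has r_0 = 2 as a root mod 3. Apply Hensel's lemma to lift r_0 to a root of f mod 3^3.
r_2 = 17 (mod 27)

Hensel: r_{i+1} = r_i − f(r_i)·(f′(r_i))^{-1} mod 3^{i+2}, f′(x) = 2x + 1. Iterate:
  r_0 = 2 (mod 3)
  r_1 = 8 (mod 9)
  r_2 = 17 (mod 27)
Final: r = 17 satisfies f(r) ≡ 0 mod 3^3.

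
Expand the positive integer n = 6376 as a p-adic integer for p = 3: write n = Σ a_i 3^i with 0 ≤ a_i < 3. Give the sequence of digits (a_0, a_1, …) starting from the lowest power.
(a_0, a_1, …) = (1, 1, 0, 2, 0, 2, 2, 2)

Repeated division by 3 gives the digits low-to-high: 6376 = 1 + 1·3^1 + 2·3^3 + 2·3^5 + 2·3^6 + 2·3^7. Digit sequence: (1, 1, 0, 2, 0, 2, 2, 2).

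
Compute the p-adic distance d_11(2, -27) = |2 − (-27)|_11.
d_11(2, -27) = 1

Step 1 — x − y = 2 − (-27) = 29. Step 2 — v_11(29) = 0 (factor: 29 = (11^0 · 29); the sign does not affect v_p). Step 3 — |x − y|_11 = 11^{0} = 1.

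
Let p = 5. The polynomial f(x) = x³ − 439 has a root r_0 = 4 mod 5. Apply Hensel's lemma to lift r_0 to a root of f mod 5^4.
r_3 = 129 (mod 625)

Hensel: r_{i+1} = r_i − f(r_i)/f′(r_i) mod 5^{i+2}, where f′(x) = 3x². Iterate:
  r_0 = 4 (mod 5)
  r_1 = 4 (mod 25)
  r_2 = 4 (mod 125)
  r_3 = 129 (mod 625)
Final: r = 129 with f(r) ≡ 0 mod 5^4.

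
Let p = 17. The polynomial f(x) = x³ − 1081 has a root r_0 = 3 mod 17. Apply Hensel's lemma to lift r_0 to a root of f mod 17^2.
r_1 = 224 (mod 289)

Hensel: r_{i+1} = r_i − f(r_i)/f′(r_i) mod 17^{i+2}, where f′(x) = 3x². Iterate:
  r_0 = 3 (mod 17)
  r_1 = 224 (mod 289)
Final: r = 224 with f(r) ≡ 0 mod 17^2.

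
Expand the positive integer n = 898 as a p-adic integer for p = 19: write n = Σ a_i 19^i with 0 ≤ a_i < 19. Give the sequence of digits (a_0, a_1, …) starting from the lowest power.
(a_0, a_1, …) = (5, 9, 2)

Repeated division by 19 gives the digits low-to-high: 898 = 5 + 9·19^1 + 2·19^2. Digit sequence: (5, 9, 2).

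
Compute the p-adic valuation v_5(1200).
v_5(1200) = 2

v_5(n) is the largest exponent k such that 5^k divides n. Factor out: 1200 = 5^2 · 48. (Sign doesn't affect v_p.) So v_5(1200) = 2.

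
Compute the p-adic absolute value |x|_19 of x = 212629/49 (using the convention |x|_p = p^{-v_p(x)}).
|212629/49|_19 = 1/6859

Step 1 — compute v_19(x) by factoring powers of 19 out of the numerator and denominator: v_19(212629/49) = 3. Step 2 — apply |x|_p = p^{-v_p(x)} = 19^{-3} = 1/6859.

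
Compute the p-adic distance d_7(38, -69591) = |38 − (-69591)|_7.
d_7(38, -69591) = 1/2401

Step 1 — x − y = 38 − (-69591) = 69629. Step 2 — v_7(69629) = 4 (factor: 69629 = (7^4 · 29); the sign does not affect v_p). Step 3 — |x − y|_7 = 7^{-4} = 1/2401.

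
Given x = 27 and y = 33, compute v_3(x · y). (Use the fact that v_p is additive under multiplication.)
v_3(891) = 4

v_p(x) = 3 (factor: 27 = 3^3 · 1); v_p(y) = 1 (factor: 33 = 3^1 · 11). Additivity: v_p(xy) = v_p(x) + v_p(y) = 3 + 1 = 4. (Direct check: xy = 891 = 3^4 · (11).)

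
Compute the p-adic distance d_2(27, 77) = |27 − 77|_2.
d_2(27, 77) = 1/2

Step 1 — x − y = 27 − 77 = -50. Step 2 — v_2(-50) = 1 (factor: -50 = −(2^1 · 25); the sign does not affect v_p). Step 3 — |x − y|_2 = 2^{-1} = 1/2.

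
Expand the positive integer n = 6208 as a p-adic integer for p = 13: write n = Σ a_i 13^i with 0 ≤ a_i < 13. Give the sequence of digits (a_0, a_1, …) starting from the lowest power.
(a_0, a_1, …) = (7, 9, 10, 2)

Repeated division by 13 gives the digits low-to-high: 6208 = 7 + 9·13^1 + 10·13^2 + 2·13^3. Digit sequence: (7, 9, 10, 2).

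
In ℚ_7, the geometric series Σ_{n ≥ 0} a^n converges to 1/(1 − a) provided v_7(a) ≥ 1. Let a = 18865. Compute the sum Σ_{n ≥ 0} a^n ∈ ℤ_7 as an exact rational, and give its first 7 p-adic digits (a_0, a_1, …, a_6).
Σ a^n = 1/(1 − a) = -1/18864;  first 7 digits = (1, 0, 0, 6, 0, 1, 1)

v_7(a) = 3 ≥ 1, so the series converges in ℤ_7 to 1/(1 − a) = 1/(1 − 18865) = -1/18864. Expand this rational in ℤ_7: compute digits iteratively via d_i = x_i mod 7, x_{i+1} = (x_i − d_i)/7. The first 7 digits are (1, 0, 0, 6, 0, 1, 1).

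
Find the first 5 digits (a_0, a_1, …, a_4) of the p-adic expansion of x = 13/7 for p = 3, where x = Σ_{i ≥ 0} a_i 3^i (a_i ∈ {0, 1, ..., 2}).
(a_0, …, a_4) = (1, 2, 2, 0, 1)

v_3(13/7) = 0 (numerator and denominator both coprime to 3), so x ∈ ℤ_3^×. Compute digits iteratively via a_i = x_i mod 3, x_{i+1} = (x_i − a_i)/3, with x_0 = x:
  x_0 = 13/7;  a_0 = 1;  x_1 = (x_0 − 1)/3 = 2/7
  x_1 = 2/7;  a_1 = 2;  x_2 = (x_1 − 2)/3 = -4/7
  x_2 = -4/7;  a_2 = 2;  x_3 = (x_2 − 2)/3 = -6/7
  x_3 = -6/7;  a_3 = 0;  x_4 = (x_3 − 0)/3 = -2/7
  x_4 = -2/7;  a_4 = 1;  x_5 = (x_4 − 1)/3 = -3/7
Digits: (1, 2, 2, 0, 1).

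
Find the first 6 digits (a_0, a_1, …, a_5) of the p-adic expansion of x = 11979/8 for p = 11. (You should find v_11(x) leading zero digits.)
(a_0, …, a_5) = (0, 0, 0, 8, 9, 6)

v_11(11979/8) = 3, so a_0 = ... = a_2 = 0. Factor out: x = 11^3 · u with u = 9/8 a unit in ℤ_11. Expand u iteratively via a_{v+i} = u_i mod 11, u_{i+1} = (u_i − a_{v+i})/11:
  u_0 = 9/8;  a_3 = 8;  u_1 = (u_0 − 8)/11 = -5/8
  u_1 = -5/8;  a_4 = 9;  u_2 = (u_1 − 9)/11 = -7/8
  u_2 = -7/8;  a_5 = 6;  u_3 = (u_2 − 6)/11 = -5/8
Digits: (0, 0, 0, 8, 9, 6).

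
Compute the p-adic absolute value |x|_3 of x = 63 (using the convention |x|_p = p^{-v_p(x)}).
|63|_3 = 1/9

Step 1 — compute v_3(x) by factoring powers of 3 out of the numerator and denominator: v_3(63) = 2. Step 2 — apply |x|_p = p^{-v_p(x)} = 3^{-2} = 1/9.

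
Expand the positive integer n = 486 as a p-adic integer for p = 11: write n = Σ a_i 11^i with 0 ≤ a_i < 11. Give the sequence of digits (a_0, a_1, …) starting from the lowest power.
(a_0, a_1, …) = (2, 0, 4)

Repeated division by 11 gives the digits low-to-high: 486 = 2 + 4·11^2. Digit sequence: (2, 0, 4).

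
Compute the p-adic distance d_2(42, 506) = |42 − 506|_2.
d_2(42, 506) = 1/16

Step 1 — x − y = 42 − 506 = -464. Step 2 — v_2(-464) = 4 (factor: -464 = −(2^4 · 29); the sign does not affect v_p). Step 3 — |x − y|_2 = 2^{-4} = 1/16.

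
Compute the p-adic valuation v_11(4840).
v_11(4840) = 2

v_11(n) is the largest exponent k such that 11^k divides n. Factor out: 4840 = 11^2 · 40. (Sign doesn't affect v_p.) So v_11(4840) = 2.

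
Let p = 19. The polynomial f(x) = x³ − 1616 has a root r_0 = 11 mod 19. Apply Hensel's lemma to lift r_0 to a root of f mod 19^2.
r_1 = 334 (mod 361)

Hensel: r_{i+1} = r_i − f(r_i)/f′(r_i) mod 19^{i+2}, where f′(x) = 3x². Iterate:
  r_0 = 11 (mod 19)
  r_1 = 334 (mod 361)
Final: r = 334 with f(r) ≡ 0 mod 19^2.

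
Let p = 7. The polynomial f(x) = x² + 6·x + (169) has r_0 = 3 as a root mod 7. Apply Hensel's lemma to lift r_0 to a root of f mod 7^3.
r_2 = 101 (mod 343)

Hensel: r_{i+1} = r_i − f(r_i)·(f′(r_i))^{-1} mod 7^{i+2}, f′(x) = 2x + 6. Iterate:
  r_0 = 3 (mod 7)
  r_1 = 3 (mod 49)
  r_2 = 101 (mod 343)
Final: r = 101 satisfies f(r) ≡ 0 mod 7^3.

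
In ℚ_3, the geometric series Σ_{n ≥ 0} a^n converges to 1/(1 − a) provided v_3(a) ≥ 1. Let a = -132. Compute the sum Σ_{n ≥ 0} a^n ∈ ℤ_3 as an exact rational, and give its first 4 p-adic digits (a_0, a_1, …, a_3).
Σ a^n = 1/(1 − a) = 1/133;  first 4 digits = (1, 1, 1, 2)

v_3(a) = 1 ≥ 1, so the series converges in ℤ_3 to 1/(1 − a) = 1/(1 − (-132)) = 1/133. Expand this rational in ℤ_3: compute digits iteratively via d_i = x_i mod 3, x_{i+1} = (x_i − d_i)/3. The first 4 digits are (1, 1, 1, 2).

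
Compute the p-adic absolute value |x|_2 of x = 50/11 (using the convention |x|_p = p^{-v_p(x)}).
|50/11|_2 = 1/2

Step 1 — compute v_2(x) by factoring powers of 2 out of the numerator and denominator: v_2(50/11) = 1. Step 2 — apply |x|_p = p^{-v_p(x)} = 2^{-1} = 1/2.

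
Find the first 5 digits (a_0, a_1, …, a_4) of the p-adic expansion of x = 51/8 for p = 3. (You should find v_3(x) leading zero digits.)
(a_0, …, a_4) = (0, 1, 0, 2, 2)

v_3(51/8) = 1, so a_0 = ... = a_0 = 0. Factor out: x = 3^1 · u with u = 17/8 a unit in ℤ_3. Expand u iteratively via a_{v+i} = u_i mod 3, u_{i+1} = (u_i − a_{v+i})/3:
  u_0 = 17/8;  a_1 = 1;  u_1 = (u_0 − 1)/3 = 3/8
  u_1 = 3/8;  a_2 = 0;  u_2 = (u_1 − 0)/3 = 1/8
  u_2 = 1/8;  a_3 = 2;  u_3 = (u_2 − 2)/3 = -5/8
  u_3 = -5/8;  a_4 = 2;  u_4 = (u_3 − 2)/3 = -7/8
Digits: (0, 1, 0, 2, 2).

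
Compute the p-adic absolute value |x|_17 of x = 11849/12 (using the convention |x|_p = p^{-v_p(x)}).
|11849/12|_17 = 1/289

Step 1 — compute v_17(x) by factoring powers of 17 out of the numerator and denominator: v_17(11849/12) = 2. Step 2 — apply |x|_p = p^{-v_p(x)} = 17^{-2} = 1/289.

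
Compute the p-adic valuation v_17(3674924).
v_17(3674924) = 4

v_17(n) is the largest exponent k such that 17^k divides n. Factor out: 3674924 = 17^4 · 44. (Sign doesn't affect v_p.) So v_17(3674924) = 4.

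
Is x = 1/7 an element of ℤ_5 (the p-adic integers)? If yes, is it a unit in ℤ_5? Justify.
x ∈ ℤ_5^× (unit); v_5(x) = 0

ℤ_5 = {x ∈ ℚ_5 : v_5(x) ≥ 0} and ℤ_5^× = {x ∈ ℤ_5 : v_5(x) = 0}. Here v_5(1/7) = v_5(num) − v_5(den) = 0; compare against these criteria.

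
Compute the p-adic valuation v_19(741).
v_19(741) = 1

v_19(n) is the largest exponent k such that 19^k divides n. Factor out: 741 = 19^1 · 39. (Sign doesn't affect v_p.) So v_19(741) = 1.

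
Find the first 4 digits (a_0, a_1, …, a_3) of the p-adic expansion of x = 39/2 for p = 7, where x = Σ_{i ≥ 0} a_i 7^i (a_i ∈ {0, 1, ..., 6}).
(a_0, …, a_3) = (2, 6, 3, 3)

v_7(39/2) = 0 (numerator and denominator both coprime to 7), so x ∈ ℤ_7^×. Compute digits iteratively via a_i = x_i mod 7, x_{i+1} = (x_i − a_i)/7, with x_0 = x:
  x_0 = 39/2;  a_0 = 2;  x_1 = (x_0 − 2)/7 = 5/2
  x_1 = 5/2;  a_1 = 6;  x_2 = (x_1 − 6)/7 = -1/2
  x_2 = -1/2;  a_2 = 3;  x_3 = (x_2 − 3)/7 = -1/2
  x_3 = -1/2;  a_3 = 3;  x_4 = (x_3 − 3)/7 = -1/2
Digits: (2, 6, 3, 3).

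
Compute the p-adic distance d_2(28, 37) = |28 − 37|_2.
d_2(28, 37) = 1

Step 1 — x − y = 28 − 37 = -9. Step 2 — v_2(-9) = 0 (factor: -9 = −(2^0 · 9); the sign does not affect v_p). Step 3 — |x − y|_2 = 2^{0} = 1.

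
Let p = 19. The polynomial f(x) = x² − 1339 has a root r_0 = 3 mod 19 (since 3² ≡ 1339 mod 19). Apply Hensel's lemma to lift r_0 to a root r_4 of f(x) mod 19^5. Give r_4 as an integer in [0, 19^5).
r_4 = 175069 (mod 2476099)

Hensel's recurrence: r_{i+1} = r_i − f(r_i)·(f′(r_i))^{-1} mod 19^{i+2}, with f′(x) = 2x. Iterate:
  r_0 = 3 (mod 19)
  r_1 = 345 (mod 361)
  r_2 = 3594 (mod 6859)
  r_3 = 44748 (mod 130321)
  r_4 = 175069 (mod 2476099)
Final: r_4 = 175069, and one checks f(r_4) ≡ 0 mod 19^5.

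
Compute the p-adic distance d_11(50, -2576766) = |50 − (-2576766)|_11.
d_11(50, -2576766) = 1/161051

Step 1 — x − y = 50 − (-2576766) = 2576816. Step 2 — v_11(2576816) = 5 (factor: 2576816 = (11^5 · 16); the sign does not affect v_p). Step 3 — |x − y|_11 = 11^{-5} = 1/161051.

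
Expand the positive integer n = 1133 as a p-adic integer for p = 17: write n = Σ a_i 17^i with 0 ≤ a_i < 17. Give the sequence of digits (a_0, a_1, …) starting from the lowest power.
(a_0, a_1, …) = (11, 15, 3)

Repeated division by 17 gives the digits low-to-high: 1133 = 11 + 15·17^1 + 3·17^2. Digit sequence: (11, 15, 3).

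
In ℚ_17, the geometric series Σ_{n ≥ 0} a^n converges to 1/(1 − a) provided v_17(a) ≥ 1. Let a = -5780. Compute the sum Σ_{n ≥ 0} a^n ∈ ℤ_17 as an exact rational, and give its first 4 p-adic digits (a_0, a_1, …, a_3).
Σ a^n = 1/(1 − a) = 1/5781;  first 4 digits = (1, 0, 14, 15)

v_17(a) = 2 ≥ 1, so the series converges in ℤ_17 to 1/(1 − a) = 1/(1 − (-5780)) = 1/5781. Expand this rational in ℤ_17: compute digits iteratively via d_i = x_i mod 17, x_{i+1} = (x_i − d_i)/17. The first 4 digits are (1, 0, 14, 15).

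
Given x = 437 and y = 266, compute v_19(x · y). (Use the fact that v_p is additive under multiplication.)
v_19(116242) = 2

v_p(x) = 1 (factor: 437 = 19^1 · 23); v_p(y) = 1 (factor: 266 = 19^1 · 14). Additivity: v_p(xy) = v_p(x) + v_p(y) = 1 + 1 = 2. (Direct check: xy = 116242 = 19^2 · (322).)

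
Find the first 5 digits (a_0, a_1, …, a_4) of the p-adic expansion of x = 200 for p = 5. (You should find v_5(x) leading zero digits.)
(a_0, …, a_4) = (0, 0, 3, 1, 0)

v_5(200) = 2, so a_0 = ... = a_1 = 0. Factor out: x = 5^2 · u with u = 8 a unit in ℤ_5. Expand u iteratively via a_{v+i} = u_i mod 5, u_{i+1} = (u_i − a_{v+i})/5:
  u_0 = 8;  a_2 = 3;  u_1 = (u_0 − 3)/5 = 1
  u_1 = 1;  a_3 = 1;  u_2 = (u_1 − 1)/5 = 0
  u_2 = 0;  a_4 = 0;  u_3 = (u_2 − 0)/5 = 0
Digits: (0, 0, 3, 1, 0).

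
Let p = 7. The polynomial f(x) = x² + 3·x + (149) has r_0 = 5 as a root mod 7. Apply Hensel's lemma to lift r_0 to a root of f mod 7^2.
r_1 = 47 (mod 49)

Hensel: r_{i+1} = r_i − f(r_i)·(f′(r_i))^{-1} mod 7^{i+2}, f′(x) = 2x + 3. Iterate:
  r_0 = 5 (mod 7)
  r_1 = 47 (mod 49)
Final: r = 47 satisfies f(r) ≡ 0 mod 7^2.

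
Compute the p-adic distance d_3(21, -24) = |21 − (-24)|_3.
d_3(21, -24) = 1/9

Step 1 — x − y = 21 − (-24) = 45. Step 2 — v_3(45) = 2 (factor: 45 = (3^2 · 5); the sign does not affect v_p). Step 3 — |x − y|_3 = 3^{-2} = 1/9.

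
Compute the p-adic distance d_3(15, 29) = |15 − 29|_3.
d_3(15, 29) = 1

Step 1 — x − y = 15 − 29 = -14. Step 2 — v_3(-14) = 0 (factor: -14 = −(3^0 · 14); the sign does not affect v_p). Step 3 — |x − y|_3 = 3^{0} = 1.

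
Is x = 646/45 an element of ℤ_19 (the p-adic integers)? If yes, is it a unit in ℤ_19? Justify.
x ∈ ℤ_19 but not a unit; v_19(x) = 1 > 0

ℤ_19 = {x ∈ ℚ_19 : v_19(x) ≥ 0} and ℤ_19^× = {x ∈ ℤ_19 : v_19(x) = 0}. Here v_19(646/45) = v_19(num) − v_19(den) = 1; compare against these criteria.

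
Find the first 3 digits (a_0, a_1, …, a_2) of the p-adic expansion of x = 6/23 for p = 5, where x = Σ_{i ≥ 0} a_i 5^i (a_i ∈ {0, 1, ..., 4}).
(a_0, …, a_2) = (2, 4, 0)

v_5(6/23) = 0 (numerator and denominator both coprime to 5), so x ∈ ℤ_5^×. Compute digits iteratively via a_i = x_i mod 5, x_{i+1} = (x_i − a_i)/5, with x_0 = x:
  x_0 = 6/23;  a_0 = 2;  x_1 = (x_0 − 2)/5 = -8/23
  x_1 = -8/23;  a_1 = 4;  x_2 = (x_1 − 4)/5 = -20/23
  x_2 = -20/23;  a_2 = 0;  x_3 = (x_2 − 0)/5 = -4/23
Digits: (2, 4, 0).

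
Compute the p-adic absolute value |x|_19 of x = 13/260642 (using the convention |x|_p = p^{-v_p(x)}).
|13/260642|_19 = 130321

Step 1 — compute v_19(x) by factoring powers of 19 out of the numerator and denominator: v_19(13/260642) = -4. Step 2 — apply |x|_p = p^{-v_p(x)} = 19^{4} = 130321.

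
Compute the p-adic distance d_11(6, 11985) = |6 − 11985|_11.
d_11(6, 11985) = 1/1331

Step 1 — x − y = 6 − 11985 = -11979. Step 2 — v_11(-11979) = 3 (factor: -11979 = −(11^3 · 9); the sign does not affect v_p). Step 3 — |x − y|_11 = 11^{-3} = 1/1331.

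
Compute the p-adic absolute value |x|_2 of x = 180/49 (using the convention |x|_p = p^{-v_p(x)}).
|180/49|_2 = 1/4

Step 1 — compute v_2(x) by factoring powers of 2 out of the numerator and denominator: v_2(180/49) = 2. Step 2 — apply |x|_p = p^{-v_p(x)} = 2^{-2} = 1/4.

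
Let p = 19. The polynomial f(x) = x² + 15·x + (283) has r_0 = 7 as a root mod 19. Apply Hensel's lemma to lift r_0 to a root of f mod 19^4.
r_3 = 119346 (mod 130321)

Hensel: r_{i+1} = r_i − f(r_i)·(f′(r_i))^{-1} mod 19^{i+2}, f′(x) = 2x + 15. Iterate:
  r_0 = 7 (mod 19)
  r_1 = 216 (mod 361)
  r_2 = 2743 (mod 6859)
  r_3 = 119346 (mod 130321)
Final: r = 119346 satisfies f(r) ≡ 0 mod 19^4.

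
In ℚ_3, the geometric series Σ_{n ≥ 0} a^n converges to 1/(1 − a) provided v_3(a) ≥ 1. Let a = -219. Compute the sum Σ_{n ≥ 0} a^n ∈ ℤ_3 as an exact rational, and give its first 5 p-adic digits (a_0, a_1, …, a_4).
Σ a^n = 1/(1 − a) = 1/220;  first 5 digits = (1, 2, 0, 0, 2)

v_3(a) = 1 ≥ 1, so the series converges in ℤ_3 to 1/(1 − a) = 1/(1 − (-219)) = 1/220. Expand this rational in ℤ_3: compute digits iteratively via d_i = x_i mod 3, x_{i+1} = (x_i − d_i)/3. The first 5 digits are (1, 2, 0, 0, 2).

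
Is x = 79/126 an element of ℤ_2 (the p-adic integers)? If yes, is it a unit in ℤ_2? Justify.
x ∉ ℤ_2 (v_2(x) = -1 < 0)

ℤ_2 = {x ∈ ℚ_2 : v_2(x) ≥ 0} and ℤ_2^× = {x ∈ ℤ_2 : v_2(x) = 0}. Here v_2(79/126) = v_2(num) − v_2(den) = -1; compare against these criteria.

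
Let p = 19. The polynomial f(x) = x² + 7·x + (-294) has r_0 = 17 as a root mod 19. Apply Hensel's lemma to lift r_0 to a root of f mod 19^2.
r_1 = 340 (mod 361)

Hensel: r_{i+1} = r_i − f(r_i)·(f′(r_i))^{-1} mod 19^{i+2}, f′(x) = 2x + 7. Iterate:
  r_0 = 17 (mod 19)
  r_1 = 340 (mod 361)
Final: r = 340 satisfies f(r) ≡ 0 mod 19^2.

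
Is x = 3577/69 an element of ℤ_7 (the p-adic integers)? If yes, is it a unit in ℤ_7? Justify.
x ∈ ℤ_7 but not a unit; v_7(x) = 2 > 0

ℤ_7 = {x ∈ ℚ_7 : v_7(x) ≥ 0} and ℤ_7^× = {x ∈ ℤ_7 : v_7(x) = 0}. Here v_7(3577/69) = v_7(num) − v_7(den) = 2; compare against these criteria.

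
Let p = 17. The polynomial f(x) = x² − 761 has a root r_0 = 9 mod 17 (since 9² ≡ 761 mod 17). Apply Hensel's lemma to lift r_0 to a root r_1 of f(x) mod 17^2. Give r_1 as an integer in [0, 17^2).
r_1 = 111 (mod 289)

Hensel's recurrence: r_{i+1} = r_i − f(r_i)·(f′(r_i))^{-1} mod 17^{i+2}, with f′(x) = 2x. Iterate:
  r_0 = 9 (mod 17)
  r_1 = 111 (mod 289)
Final: r_1 = 111, and one checks f(r_1) ≡ 0 mod 17^2.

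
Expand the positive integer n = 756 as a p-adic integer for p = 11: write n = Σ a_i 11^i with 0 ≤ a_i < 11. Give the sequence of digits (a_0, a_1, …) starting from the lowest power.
(a_0, a_1, …) = (8, 2, 6)

Repeated division by 11 gives the digits low-to-high: 756 = 8 + 2·11^1 + 6·11^2. Digit sequence: (8, 2, 6).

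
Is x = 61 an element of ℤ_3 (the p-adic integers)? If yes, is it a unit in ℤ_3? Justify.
x ∈ ℤ_3^× (unit); v_3(x) = 0

ℤ_3 = {x ∈ ℚ_3 : v_3(x) ≥ 0} and ℤ_3^× = {x ∈ ℤ_3 : v_3(x) = 0}. Here v_3(61) = v_3(num) − v_3(den) = 0; compare against these criteria.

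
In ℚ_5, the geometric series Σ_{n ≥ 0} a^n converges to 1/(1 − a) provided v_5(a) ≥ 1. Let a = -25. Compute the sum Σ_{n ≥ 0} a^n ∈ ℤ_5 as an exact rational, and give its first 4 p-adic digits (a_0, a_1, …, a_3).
Σ a^n = 1/(1 − a) = 1/26;  first 4 digits = (1, 0, 4, 4)

v_5(a) = 2 ≥ 1, so the series converges in ℤ_5 to 1/(1 − a) = 1/(1 − (-25)) = 1/26. Expand this rational in ℤ_5: compute digits iteratively via d_i = x_i mod 5, x_{i+1} = (x_i − d_i)/5. The first 4 digits are (1, 0, 4, 4).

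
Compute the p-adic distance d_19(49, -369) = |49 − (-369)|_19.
d_19(49, -369) = 1/19

Step 1 — x − y = 49 − (-369) = 418. Step 2 — v_19(418) = 1 (factor: 418 = (19^1 · 22); the sign does not affect v_p). Step 3 — |x − y|_19 = 19^{-1} = 1/19.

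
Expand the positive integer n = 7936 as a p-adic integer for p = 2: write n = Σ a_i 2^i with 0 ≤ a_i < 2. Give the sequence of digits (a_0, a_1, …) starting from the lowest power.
(a_0, a_1, …) = (0, 0, 0, 0, 0, 0, 0, 0, 1, 1, 1, 1, 1)

Repeated division by 2 gives the digits low-to-high: 7936 = 1·2^8 + 1·2^9 + 1·2^10 + 1·2^11 + 1·2^12. Digit sequence: (0, 0, 0, 0, 0, 0, 0, 0, 1, 1, 1, 1, 1).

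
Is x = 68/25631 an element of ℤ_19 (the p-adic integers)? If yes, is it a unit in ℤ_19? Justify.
x ∉ ℤ_19 (v_19(x) = -2 < 0)

ℤ_19 = {x ∈ ℚ_19 : v_19(x) ≥ 0} and ℤ_19^× = {x ∈ ℤ_19 : v_19(x) = 0}. Here v_19(68/25631) = v_19(num) − v_19(den) = -2; compare against these criteria.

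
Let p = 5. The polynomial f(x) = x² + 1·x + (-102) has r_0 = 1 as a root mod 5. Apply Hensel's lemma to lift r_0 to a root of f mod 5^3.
r_2 = 76 (mod 125)

Hensel: r_{i+1} = r_i − f(r_i)·(f′(r_i))^{-1} mod 5^{i+2}, f′(x) = 2x + 1. Iterate:
  r_0 = 1 (mod 5)
  r_1 = 1 (mod 25)
  r_2 = 76 (mod 125)
Final: r = 76 satisfies f(r) ≡ 0 mod 5^3.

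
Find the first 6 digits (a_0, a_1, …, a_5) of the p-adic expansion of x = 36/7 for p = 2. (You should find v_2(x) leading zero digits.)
(a_0, …, a_5) = (0, 0, 1, 1, 1, 1)

v_2(36/7) = 2, so a_0 = ... = a_1 = 0. Factor out: x = 2^2 · u with u = 9/7 a unit in ℤ_2. Expand u iteratively via a_{v+i} = u_i mod 2, u_{i+1} = (u_i − a_{v+i})/2:
  u_0 = 9/7;  a_2 = 1;  u_1 = (u_0 − 1)/2 = 1/7
  u_1 = 1/7;  a_3 = 1;  u_2 = (u_1 − 1)/2 = -3/7
  u_2 = -3/7;  a_4 = 1;  u_3 = (u_2 − 1)/2 = -5/7
  u_3 = -5/7;  a_5 = 1;  u_4 = (u_3 − 1)/2 = -6/7
Digits: (0, 0, 1, 1, 1, 1).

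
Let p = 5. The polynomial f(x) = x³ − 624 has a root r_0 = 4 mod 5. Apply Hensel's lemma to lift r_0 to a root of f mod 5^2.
r_1 = 24 (mod 25)

Hensel: r_{i+1} = r_i − f(r_i)/f′(r_i) mod 5^{i+2}, where f′(x) = 3x². Iterate:
  r_0 = 4 (mod 5)
  r_1 = 24 (mod 25)
Final: r = 24 with f(r) ≡ 0 mod 5^2.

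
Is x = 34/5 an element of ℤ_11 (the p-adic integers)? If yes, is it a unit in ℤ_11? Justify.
x ∈ ℤ_11^× (unit); v_11(x) = 0

ℤ_11 = {x ∈ ℚ_11 : v_11(x) ≥ 0} and ℤ_11^× = {x ∈ ℤ_11 : v_11(x) = 0}. Here v_11(34/5) = v_11(num) − v_11(den) = 0; compare against these criteria.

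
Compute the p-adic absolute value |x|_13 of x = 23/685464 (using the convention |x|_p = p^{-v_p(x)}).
|23/685464|_13 = 28561

Step 1 — compute v_13(x) by factoring powers of 13 out of the numerator and denominator: v_13(23/685464) = -4. Step 2 — apply |x|_p = p^{-v_p(x)} = 13^{4} = 28561.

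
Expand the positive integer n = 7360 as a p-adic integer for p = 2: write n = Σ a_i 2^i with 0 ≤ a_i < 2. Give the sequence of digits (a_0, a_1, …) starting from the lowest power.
(a_0, a_1, …) = (0, 0, 0, 0, 0, 0, 1, 1, 0, 0, 1, 1, 1)

Repeated division by 2 gives the digits low-to-high: 7360 = 1·2^6 + 1·2^7 + 1·2^10 + 1·2^11 + 1·2^12. Digit sequence: (0, 0, 0, 0, 0, 0, 1, 1, 0, 0, 1, 1, 1).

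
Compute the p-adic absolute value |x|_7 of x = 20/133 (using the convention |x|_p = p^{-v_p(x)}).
|20/133|_7 = 7

Step 1 — compute v_7(x) by factoring powers of 7 out of the numerator and denominator: v_7(20/133) = -1. Step 2 — apply |x|_p = p^{-v_p(x)} = 7^{1} = 7.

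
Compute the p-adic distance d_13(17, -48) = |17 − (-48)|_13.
d_13(17, -48) = 1/13

Step 1 — x − y = 17 − (-48) = 65. Step 2 — v_13(65) = 1 (factor: 65 = (13^1 · 5); the sign does not affect v_p). Step 3 — |x − y|_13 = 13^{-1} = 1/13.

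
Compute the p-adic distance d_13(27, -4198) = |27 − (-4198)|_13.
d_13(27, -4198) = 1/169

Step 1 — x − y = 27 − (-4198) = 4225. Step 2 — v_13(4225) = 2 (factor: 4225 = (13^2 · 25); the sign does not affect v_p). Step 3 — |x − y|_13 = 13^{-2} = 1/169.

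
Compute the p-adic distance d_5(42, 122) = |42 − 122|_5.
d_5(42, 122) = 1/5

Step 1 — x − y = 42 − 122 = -80. Step 2 — v_5(-80) = 1 (factor: -80 = −(5^1 · 16); the sign does not affect v_p). Step 3 — |x − y|_5 = 5^{-1} = 1/5.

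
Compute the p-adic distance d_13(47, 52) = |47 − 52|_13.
d_13(47, 52) = 1

Step 1 — x − y = 47 − 52 = -5. Step 2 — v_13(-5) = 0 (factor: -5 = −(13^0 · 5); the sign does not affect v_p). Step 3 — |x − y|_13 = 13^{0} = 1.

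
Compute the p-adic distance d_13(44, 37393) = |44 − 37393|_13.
d_13(44, 37393) = 1/2197

Step 1 — x − y = 44 − 37393 = -37349. Step 2 — v_13(-37349) = 3 (factor: -37349 = −(13^3 · 17); the sign does not affect v_p). Step 3 — |x − y|_13 = 13^{-3} = 1/2197.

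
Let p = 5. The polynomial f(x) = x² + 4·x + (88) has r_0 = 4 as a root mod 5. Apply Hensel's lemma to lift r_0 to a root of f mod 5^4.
r_3 = 319 (mod 625)

Hensel: r_{i+1} = r_i − f(r_i)·(f′(r_i))^{-1} mod 5^{i+2}, f′(x) = 2x + 4. Iterate:
  r_0 = 4 (mod 5)
  r_1 = 19 (mod 25)
  r_2 = 69 (mod 125)
  r_3 = 319 (mod 625)
Final: r = 319 satisfies f(r) ≡ 0 mod 5^4.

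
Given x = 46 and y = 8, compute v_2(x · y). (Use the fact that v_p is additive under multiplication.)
v_2(368) = 4

v_p(x) = 1 (factor: 46 = 2^1 · 23); v_p(y) = 3 (factor: 8 = 2^3 · 1). Additivity: v_p(xy) = v_p(x) + v_p(y) = 1 + 3 = 4. (Direct check: xy = 368 = 2^4 · (23).)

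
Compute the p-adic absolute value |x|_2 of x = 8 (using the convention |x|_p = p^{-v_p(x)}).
|8|_2 = 1/8

Step 1 — compute v_2(x) by factoring powers of 2 out of the numerator and denominator: v_2(8) = 3. Step 2 — apply |x|_p = p^{-v_p(x)} = 2^{-3} = 1/8.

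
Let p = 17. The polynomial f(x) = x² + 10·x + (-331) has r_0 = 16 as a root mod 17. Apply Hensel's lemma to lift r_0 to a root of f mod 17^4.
r_3 = 52784 (mod 83521)

Hensel: r_{i+1} = r_i − f(r_i)·(f′(r_i))^{-1} mod 17^{i+2}, f′(x) = 2x + 10. Iterate:
  r_0 = 16 (mod 17)
  r_1 = 186 (mod 289)
  r_2 = 3654 (mod 4913)
  r_3 = 52784 (mod 83521)
Final: r = 52784 satisfies f(r) ≡ 0 mod 17^4.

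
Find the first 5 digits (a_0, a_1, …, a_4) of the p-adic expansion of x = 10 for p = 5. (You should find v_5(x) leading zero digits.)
(a_0, …, a_4) = (0, 2, 0, 0, 0)

v_5(10) = 1, so a_0 = ... = a_0 = 0. Factor out: x = 5^1 · u with u = 2 a unit in ℤ_5. Expand u iteratively via a_{v+i} = u_i mod 5, u_{i+1} = (u_i − a_{v+i})/5:
  u_0 = 2;  a_1 = 2;  u_1 = (u_0 − 2)/5 = 0
  u_1 = 0;  a_2 = 0;  u_2 = (u_1 − 0)/5 = 0
  u_2 = 0;  a_3 = 0;  u_3 = (u_2 − 0)/5 = 0
  u_3 = 0;  a_4 = 0;  u_4 = (u_3 − 0)/5 = 0
Digits: (0, 2, 0, 0, 0).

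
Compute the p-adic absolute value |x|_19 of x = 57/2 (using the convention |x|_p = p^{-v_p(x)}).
|57/2|_19 = 1/19

Step 1 — compute v_19(x) by factoring powers of 19 out of the numerator and denominator: v_19(57/2) = 1. Step 2 — apply |x|_p = p^{-v_p(x)} = 19^{-1} = 1/19.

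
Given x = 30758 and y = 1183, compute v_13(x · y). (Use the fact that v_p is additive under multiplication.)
v_13(36386714) = 5

v_p(x) = 3 (factor: 30758 = 13^3 · 14); v_p(y) = 2 (factor: 1183 = 13^2 · 7). Additivity: v_p(xy) = v_p(x) + v_p(y) = 3 + 2 = 5. (Direct check: xy = 36386714 = 13^5 · (98).)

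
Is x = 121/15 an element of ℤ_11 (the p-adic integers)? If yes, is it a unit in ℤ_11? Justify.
x ∈ ℤ_11 but not a unit; v_11(x) = 2 > 0

ℤ_11 = {x ∈ ℚ_11 : v_11(x) ≥ 0} and ℤ_11^× = {x ∈ ℤ_11 : v_11(x) = 0}. Here v_11(121/15) = v_11(num) − v_11(den) = 2; compare against these criteria.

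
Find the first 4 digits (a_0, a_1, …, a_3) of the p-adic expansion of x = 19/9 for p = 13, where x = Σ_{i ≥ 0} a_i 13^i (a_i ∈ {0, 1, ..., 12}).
(a_0, …, a_3) = (5, 7, 11, 2)

v_13(19/9) = 0 (numerator and denominator both coprime to 13), so x ∈ ℤ_13^×. Compute digits iteratively via a_i = x_i mod 13, x_{i+1} = (x_i − a_i)/13, with x_0 = x:
  x_0 = 19/9;  a_0 = 5;  x_1 = (x_0 − 5)/13 = -2/9
  x_1 = -2/9;  a_1 = 7;  x_2 = (x_1 − 7)/13 = -5/9
  x_2 = -5/9;  a_2 = 11;  x_3 = (x_2 − 11)/13 = -8/9
  x_3 = -8/9;  a_3 = 2;  x_4 = (x_3 − 2)/13 = -2/9
Digits: (5, 7, 11, 2).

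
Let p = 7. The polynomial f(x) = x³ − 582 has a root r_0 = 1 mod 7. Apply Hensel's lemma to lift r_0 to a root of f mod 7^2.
r_1 = 15 (mod 49)

Hensel: r_{i+1} = r_i − f(r_i)/f′(r_i) mod 7^{i+2}, where f′(x) = 3x². Iterate:
  r_0 = 1 (mod 7)
  r_1 = 15 (mod 49)
Final: r = 15 with f(r) ≡ 0 mod 7^2.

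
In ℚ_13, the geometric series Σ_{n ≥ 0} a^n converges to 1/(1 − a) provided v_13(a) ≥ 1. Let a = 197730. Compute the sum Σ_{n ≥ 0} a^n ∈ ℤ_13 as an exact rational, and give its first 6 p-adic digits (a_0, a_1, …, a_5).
Σ a^n = 1/(1 − a) = -1/197729;  first 6 digits = (1, 0, 0, 12, 6, 0)

v_13(a) = 3 ≥ 1, so the series converges in ℤ_13 to 1/(1 − a) = 1/(1 − 197730) = -1/197729. Expand this rational in ℤ_13: compute digits iteratively via d_i = x_i mod 13, x_{i+1} = (x_i − d_i)/13. The first 6 digits are (1, 0, 0, 12, 6, 0).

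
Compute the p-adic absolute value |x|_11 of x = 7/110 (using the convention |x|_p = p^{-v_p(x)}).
|7/110|_11 = 11

Step 1 — compute v_11(x) by factoring powers of 11 out of the numerator and denominator: v_11(7/110) = -1. Step 2 — apply |x|_p = p^{-v_p(x)} = 11^{1} = 11.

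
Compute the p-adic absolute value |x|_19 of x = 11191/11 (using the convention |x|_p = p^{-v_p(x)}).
|11191/11|_19 = 1/361

Step 1 — compute v_19(x) by factoring powers of 19 out of the numerator and denominator: v_19(11191/11) = 2. Step 2 — apply |x|_p = p^{-v_p(x)} = 19^{-2} = 1/361.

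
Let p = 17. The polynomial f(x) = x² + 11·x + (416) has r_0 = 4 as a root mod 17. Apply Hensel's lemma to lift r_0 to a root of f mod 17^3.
r_2 = 2945 (mod 4913)

Hensel: r_{i+1} = r_i − f(r_i)·(f′(r_i))^{-1} mod 17^{i+2}, f′(x) = 2x + 11. Iterate:
  r_0 = 4 (mod 17)
  r_1 = 55 (mod 289)
  r_2 = 2945 (mod 4913)
Final: r = 2945 satisfies f(r) ≡ 0 mod 17^3.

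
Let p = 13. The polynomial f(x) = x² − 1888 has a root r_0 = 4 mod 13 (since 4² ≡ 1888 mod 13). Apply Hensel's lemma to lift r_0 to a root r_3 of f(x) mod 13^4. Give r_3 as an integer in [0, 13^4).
r_3 = 1083 (mod 28561)

Hensel's recurrence: r_{i+1} = r_i − f(r_i)·(f′(r_i))^{-1} mod 13^{i+2}, with f′(x) = 2x. Iterate:
  r_0 = 4 (mod 13)
  r_1 = 69 (mod 169)
  r_2 = 1083 (mod 2197)
  r_3 = 1083 (mod 28561)
Final: r_3 = 1083, and one checks f(r_3) ≡ 0 mod 13^4.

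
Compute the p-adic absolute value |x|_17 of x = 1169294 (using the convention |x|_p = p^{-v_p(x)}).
|1169294|_17 = 1/83521

Step 1 — compute v_17(x) by factoring powers of 17 out of the numerator and denominator: v_17(1169294) = 4. Step 2 — apply |x|_p = p^{-v_p(x)} = 17^{-4} = 1/83521.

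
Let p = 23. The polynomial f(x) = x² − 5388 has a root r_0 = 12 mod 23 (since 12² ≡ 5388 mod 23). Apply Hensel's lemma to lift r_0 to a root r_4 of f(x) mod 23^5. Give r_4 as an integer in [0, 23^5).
r_4 = 2534934 (mod 6436343)

Hensel's recurrence: r_{i+1} = r_i − f(r_i)·(f′(r_i))^{-1} mod 23^{i+2}, with f′(x) = 2x. Iterate:
  r_0 = 12 (mod 23)
  r_1 = 495 (mod 529)
  r_2 = 4198 (mod 12167)
  r_3 = 16365 (mod 279841)
  r_4 = 2534934 (mod 6436343)
Final: r_4 = 2534934, and one checks f(r_4) ≡ 0 mod 23^5.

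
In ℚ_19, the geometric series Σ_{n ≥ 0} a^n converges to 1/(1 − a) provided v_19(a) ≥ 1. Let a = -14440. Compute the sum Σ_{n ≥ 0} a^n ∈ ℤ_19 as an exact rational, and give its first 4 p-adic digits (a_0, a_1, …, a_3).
Σ a^n = 1/(1 − a) = 1/14441;  first 4 digits = (1, 0, 17, 16)

v_19(a) = 2 ≥ 1, so the series converges in ℤ_19 to 1/(1 − a) = 1/(1 − (-14440)) = 1/14441. Expand this rational in ℤ_19: compute digits iteratively via d_i = x_i mod 19, x_{i+1} = (x_i − d_i)/19. The first 4 digits are (1, 0, 17, 16).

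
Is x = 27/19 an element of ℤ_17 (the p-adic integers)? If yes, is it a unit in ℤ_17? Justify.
x ∈ ℤ_17^× (unit); v_17(x) = 0

ℤ_17 = {x ∈ ℚ_17 : v_17(x) ≥ 0} and ℤ_17^× = {x ∈ ℤ_17 : v_17(x) = 0}. Here v_17(27/19) = v_17(num) − v_17(den) = 0; compare against these criteria.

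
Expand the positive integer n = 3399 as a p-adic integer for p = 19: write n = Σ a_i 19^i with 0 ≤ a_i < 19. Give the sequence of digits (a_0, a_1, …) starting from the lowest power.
(a_0, a_1, …) = (17, 7, 9)

Repeated division by 19 gives the digits low-to-high: 3399 = 17 + 7·19^1 + 9·19^2. Digit sequence: (17, 7, 9).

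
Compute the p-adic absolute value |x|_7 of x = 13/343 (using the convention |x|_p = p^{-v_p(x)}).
|13/343|_7 = 343

Step 1 — compute v_7(x) by factoring powers of 7 out of the numerator and denominator: v_7(13/343) = -3. Step 2 — apply |x|_p = p^{-v_p(x)} = 7^{3} = 343.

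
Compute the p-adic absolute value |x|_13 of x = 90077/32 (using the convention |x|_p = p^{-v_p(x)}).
|90077/32|_13 = 1/2197

Step 1 — compute v_13(x) by factoring powers of 13 out of the numerator and denominator: v_13(90077/32) = 3. Step 2 — apply |x|_p = p^{-v_p(x)} = 13^{-3} = 1/2197.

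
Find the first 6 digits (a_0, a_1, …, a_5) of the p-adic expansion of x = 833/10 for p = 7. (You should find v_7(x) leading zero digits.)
(a_0, …, a_5) = (0, 0, 1, 5, 0, 2)

v_7(833/10) = 2, so a_0 = ... = a_1 = 0. Factor out: x = 7^2 · u with u = 17/10 a unit in ℤ_7. Expand u iteratively via a_{v+i} = u_i mod 7, u_{i+1} = (u_i − a_{v+i})/7:
  u_0 = 17/10;  a_2 = 1;  u_1 = (u_0 − 1)/7 = 1/10
  u_1 = 1/10;  a_3 = 5;  u_2 = (u_1 − 5)/7 = -7/10
  u_2 = -7/10;  a_4 = 0;  u_3 = (u_2 − 0)/7 = -1/10
  u_3 = -1/10;  a_5 = 2;  u_4 = (u_3 − 2)/7 = -3/10
Digits: (0, 0, 1, 5, 0, 2).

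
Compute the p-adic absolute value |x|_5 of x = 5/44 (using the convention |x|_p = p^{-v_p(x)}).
|5/44|_5 = 1/5

Step 1 — compute v_5(x) by factoring powers of 5 out of the numerator and denominator: v_5(5/44) = 1. Step 2 — apply |x|_p = p^{-v_p(x)} = 5^{-1} = 1/5.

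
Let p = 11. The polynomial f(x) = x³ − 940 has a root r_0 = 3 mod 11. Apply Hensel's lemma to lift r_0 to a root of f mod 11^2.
r_1 = 113 (mod 121)

Hensel: r_{i+1} = r_i − f(r_i)/f′(r_i) mod 11^{i+2}, where f′(x) = 3x². Iterate:
  r_0 = 3 (mod 11)
  r_1 = 113 (mod 121)
Final: r = 113 with f(r) ≡ 0 mod 11^2.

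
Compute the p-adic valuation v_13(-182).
v_13(-182) = 1

v_13(n) is the largest exponent k such that 13^k divides n. Factor out: -182 = -13^1 · 14. (Sign doesn't affect v_p.) So v_13(-182) = 1.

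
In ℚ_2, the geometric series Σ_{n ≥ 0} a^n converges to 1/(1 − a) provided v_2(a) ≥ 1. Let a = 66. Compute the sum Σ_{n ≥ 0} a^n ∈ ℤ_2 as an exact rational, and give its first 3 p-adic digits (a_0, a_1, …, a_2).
Σ a^n = 1/(1 − a) = -1/65;  first 3 digits = (1, 1, 1)

v_2(a) = 1 ≥ 1, so the series converges in ℤ_2 to 1/(1 − a) = 1/(1 − 66) = -1/65. Expand this rational in ℤ_2: compute digits iteratively via d_i = x_i mod 2, x_{i+1} = (x_i − d_i)/2. The first 3 digits are (1, 1, 1).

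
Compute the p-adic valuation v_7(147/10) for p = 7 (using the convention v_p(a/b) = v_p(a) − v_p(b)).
v_7(147/10) = 2

Factor powers of 7 from the numerator and denominator of the reduced fraction: 147 = 7^2 · 3 and 10 = 7^0 · 10. Apply v_p(a/b) = v_p(a) − v_p(b): v_7(147/10) = 2 − 0 = 2.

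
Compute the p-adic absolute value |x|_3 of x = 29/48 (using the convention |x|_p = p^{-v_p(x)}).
|29/48|_3 = 3

Step 1 — compute v_3(x) by factoring powers of 3 out of the numerator and denominator: v_3(29/48) = -1. Step 2 — apply |x|_p = p^{-v_p(x)} = 3^{1} = 3.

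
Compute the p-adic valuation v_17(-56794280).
v_17(-56794280) = 5

v_17(n) is the largest exponent k such that 17^k divides n. Factor out: -56794280 = -17^5 · 40. (Sign doesn't affect v_p.) So v_17(-56794280) = 5.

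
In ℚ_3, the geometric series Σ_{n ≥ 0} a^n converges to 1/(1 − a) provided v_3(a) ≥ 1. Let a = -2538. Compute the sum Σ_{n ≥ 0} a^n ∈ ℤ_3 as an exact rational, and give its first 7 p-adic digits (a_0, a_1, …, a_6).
Σ a^n = 1/(1 − a) = 1/2539;  first 7 digits = (1, 0, 0, 2, 1, 1, 0)

v_3(a) = 3 ≥ 1, so the series converges in ℤ_3 to 1/(1 − a) = 1/(1 − (-2538)) = 1/2539. Expand this rational in ℤ_3: compute digits iteratively via d_i = x_i mod 3, x_{i+1} = (x_i − d_i)/3. The first 7 digits are (1, 0, 0, 2, 1, 1, 0).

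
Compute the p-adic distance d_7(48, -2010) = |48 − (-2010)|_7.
d_7(48, -2010) = 1/343

Step 1 — x − y = 48 − (-2010) = 2058. Step 2 — v_7(2058) = 3 (factor: 2058 = (7^3 · 6); the sign does not affect v_p). Step 3 — |x − y|_7 = 7^{-3} = 1/343.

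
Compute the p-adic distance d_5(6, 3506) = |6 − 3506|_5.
d_5(6, 3506) = 1/125

Step 1 — x − y = 6 − 3506 = -3500. Step 2 — v_5(-3500) = 3 (factor: -3500 = −(5^3 · 28); the sign does not affect v_p). Step 3 — |x − y|_5 = 5^{-3} = 1/125.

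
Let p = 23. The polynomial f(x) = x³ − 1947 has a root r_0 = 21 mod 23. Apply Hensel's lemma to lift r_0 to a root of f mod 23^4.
r_3 = 233494 (mod 279841)

Hensel: r_{i+1} = r_i − f(r_i)/f′(r_i) mod 23^{i+2}, where f′(x) = 3x². Iterate:
  r_0 = 21 (mod 23)
  r_1 = 205 (mod 529)
  r_2 = 2321 (mod 12167)
  r_3 = 233494 (mod 279841)
Final: r = 233494 with f(r) ≡ 0 mod 23^4.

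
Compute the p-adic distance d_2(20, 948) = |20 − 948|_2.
d_2(20, 948) = 1/32

Step 1 — x − y = 20 − 948 = -928. Step 2 — v_2(-928) = 5 (factor: -928 = −(2^5 · 29); the sign does not affect v_p). Step 3 — |x − y|_2 = 2^{-5} = 1/32.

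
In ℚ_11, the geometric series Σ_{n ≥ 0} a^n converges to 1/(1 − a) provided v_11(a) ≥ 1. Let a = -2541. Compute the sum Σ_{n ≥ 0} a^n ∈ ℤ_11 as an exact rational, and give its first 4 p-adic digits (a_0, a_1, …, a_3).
Σ a^n = 1/(1 − a) = 1/2542;  first 4 digits = (1, 0, 1, 9)

v_11(a) = 2 ≥ 1, so the series converges in ℤ_11 to 1/(1 − a) = 1/(1 − (-2541)) = 1/2542. Expand this rational in ℤ_11: compute digits iteratively via d_i = x_i mod 11, x_{i+1} = (x_i − d_i)/11. The first 4 digits are (1, 0, 1, 9).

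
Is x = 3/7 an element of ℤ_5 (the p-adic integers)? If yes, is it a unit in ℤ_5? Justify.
x ∈ ℤ_5^× (unit); v_5(x) = 0

ℤ_5 = {x ∈ ℚ_5 : v_5(x) ≥ 0} and ℤ_5^× = {x ∈ ℤ_5 : v_5(x) = 0}. Here v_5(3/7) = v_5(num) − v_5(den) = 0; compare against these criteria.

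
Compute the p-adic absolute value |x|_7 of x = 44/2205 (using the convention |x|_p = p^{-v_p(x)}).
|44/2205|_7 = 49

Step 1 — compute v_7(x) by factoring powers of 7 out of the numerator and denominator: v_7(44/2205) = -2. Step 2 — apply |x|_p = p^{-v_p(x)} = 7^{2} = 49.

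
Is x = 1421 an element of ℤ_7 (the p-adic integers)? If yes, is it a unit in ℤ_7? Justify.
x ∈ ℤ_7 but not a unit; v_7(x) = 2 > 0

ℤ_7 = {x ∈ ℚ_7 : v_7(x) ≥ 0} and ℤ_7^× = {x ∈ ℤ_7 : v_7(x) = 0}. Here v_7(1421) = v_7(num) − v_7(den) = 2; compare against these criteria.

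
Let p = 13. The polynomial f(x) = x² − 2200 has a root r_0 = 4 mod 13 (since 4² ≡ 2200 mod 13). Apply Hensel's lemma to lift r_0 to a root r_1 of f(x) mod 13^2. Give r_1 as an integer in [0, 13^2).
r_1 = 108 (mod 169)

Hensel's recurrence: r_{i+1} = r_i − f(r_i)·(f′(r_i))^{-1} mod 13^{i+2}, with f′(x) = 2x. Iterate:
  r_0 = 4 (mod 13)
  r_1 = 108 (mod 169)
Final: r_1 = 108, and one checks f(r_1) ≡ 0 mod 13^2.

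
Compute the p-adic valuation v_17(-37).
v_17(-37) = 0

v_17(n) is the largest exponent k such that 17^k divides n. Factor out: -37 = -17^0 · 37. (Sign doesn't affect v_p.) So v_17(-37) = 0.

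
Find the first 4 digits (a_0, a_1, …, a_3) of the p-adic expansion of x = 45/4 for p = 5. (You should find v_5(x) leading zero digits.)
(a_0, …, a_3) = (0, 1, 4, 3)

v_5(45/4) = 1, so a_0 = ... = a_0 = 0. Factor out: x = 5^1 · u with u = 9/4 a unit in ℤ_5. Expand u iteratively via a_{v+i} = u_i mod 5, u_{i+1} = (u_i − a_{v+i})/5:
  u_0 = 9/4;  a_1 = 1;  u_1 = (u_0 − 1)/5 = 1/4
  u_1 = 1/4;  a_2 = 4;  u_2 = (u_1 − 4)/5 = -3/4
  u_2 = -3/4;  a_3 = 3;  u_3 = (u_2 − 3)/5 = -3/4
Digits: (0, 1, 4, 3).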